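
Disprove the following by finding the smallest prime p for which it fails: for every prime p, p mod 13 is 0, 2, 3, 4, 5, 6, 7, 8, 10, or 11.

p = 53

We need the least prime p for which the claim fails.
For p = 2, 3, 5, 7, …, 41, 43, 47 the conclusion holds.
p = 53: 53 mod 13 = 1 — not in {0, 2, 3, 4, 5, 6, 7, 8, 10, 11}.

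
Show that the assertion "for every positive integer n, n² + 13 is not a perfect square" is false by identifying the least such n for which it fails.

Check each positive integer n in order until n² + 13 is a perfect square.
For n = 1, 2, 3, 4, 5 the conclusion holds.
n = 6: 6² + 13 = 49 = 7², a perfect square.

n = 6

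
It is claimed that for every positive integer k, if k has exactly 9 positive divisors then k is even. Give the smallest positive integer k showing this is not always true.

k = 36: divisors of 36: 9 divisors; 36 is even.
k = 100: divisors of 100: 9 divisors; 100 is even.
k = 196: divisors of 196: 9 divisors; 196 is even.
k = 225: divisors of 225: 9 divisors; 225 is odd.
Thus k = 225 disproves the claim, and no smaller k works.

k = 225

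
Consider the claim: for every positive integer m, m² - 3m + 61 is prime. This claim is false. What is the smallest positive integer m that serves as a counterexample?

We need the least positive integer m for which m² - 3m + 61 is not prime.
For m = 1, 2, 3 the conclusion holds.
m = 4: m² - 3m + 61 = 65 = 5 × 13, composite.
Thus m = 4 disproves the claim, and no smaller m works.

m = 4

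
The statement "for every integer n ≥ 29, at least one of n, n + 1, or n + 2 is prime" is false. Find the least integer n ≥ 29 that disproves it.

n = 32

For n = 29, 30, 31 the conclusion holds.
n = 32: 32 = 2 × 16; 33 = 3 × 11; 34 = 2 × 17 — all composite.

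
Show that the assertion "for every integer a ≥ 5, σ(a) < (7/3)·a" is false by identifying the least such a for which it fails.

a = 12

A counterexample is any integer a ≥ 5 such that the claim fails; we check each in order.
a = 5: σ(5) = 6; 6 < 35/3.
a = 6: σ(6) = 12; 12 < 14.
a = 7: σ(7) = 8; 8 < 49/3.
a = 8: σ(8) = 15; 15 < 56/3.
a = 9: σ(9) = 13; 13 < 21.
a = 10: σ(10) = 18; 18 < 70/3.
a = 11: σ(11) = 12; 12 < 77/3.
a = 12: σ(12) = 28; 28 ≥ 28.
Thus a = 12 disproves the claim, and no smaller a works.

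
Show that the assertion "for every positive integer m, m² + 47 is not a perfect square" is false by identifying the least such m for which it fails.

For m = 1, 2, 3, 4, …, 20, 21, 22 the conclusion holds.
m = 23: 23² + 47 = 576 = 24², a perfect square.

m = 23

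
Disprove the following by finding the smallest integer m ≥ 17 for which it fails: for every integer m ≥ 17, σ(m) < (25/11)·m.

A counterexample is any integer m ≥ 17 such that the claim fails; we check each in order.
For m = 17, 18, 19, 20, 21, 22, 23 the conclusion holds.
m = 24: σ(24) = 60; 60 ≥ 600/11.
So m = 24 is the smallest counterexample.

m = 24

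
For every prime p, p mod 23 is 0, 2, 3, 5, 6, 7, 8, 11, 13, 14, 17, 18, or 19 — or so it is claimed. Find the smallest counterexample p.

p = 43

Check each prime p in order until the claim fails.
For p = 2, 3, 5, 7, …, 31, 37, 41 the conclusion holds.
p = 43: 43 mod 23 = 20 — not in {0, 2, 3, 5, 6, 7, 8, 11, 13, 14, 17, 18, 19}.
Thus p = 43 disproves the claim, and no smaller p works.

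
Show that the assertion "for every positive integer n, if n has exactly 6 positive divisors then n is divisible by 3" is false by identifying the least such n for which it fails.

n = 20

n = 12: τ(12) = 6; 12 mod 3 = 0.
n = 18: τ(18) = 6; 18 mod 3 = 0.
n = 20: τ(20) = 6; 20 mod 3 = 2.
Hence n = 20 is a counterexample.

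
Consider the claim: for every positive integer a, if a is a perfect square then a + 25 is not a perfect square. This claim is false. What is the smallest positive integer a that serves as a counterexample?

a = 144

A counterexample is any positive integer a such that a is a perfect square but a + 25 is a perfect square; we check each in order.
The first 11 eligible values, up to a = 121, all satisfy the conclusion.
a = 144: 144 = 12² and 144 + 25 = 169 = 13².
Hence a = 144 is a counterexample.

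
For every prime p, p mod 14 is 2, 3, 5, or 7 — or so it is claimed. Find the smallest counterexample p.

We need the least prime p for which the claim fails.
For p = 2, 3, 5, 7 the conclusion holds.
p = 11: 11 mod 14 = 11 — not in {2, 3, 5, 7}.

p = 11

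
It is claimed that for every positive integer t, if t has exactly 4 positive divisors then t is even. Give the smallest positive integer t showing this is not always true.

t = 15

A counterexample is any positive integer t such that t has exactly 4 positive divisors but t is odd; we check each in order.
For t = 6, 8, 10, 14 the conclusion holds.
t = 15: divisors of 15: 1, 3, 5, 15; 15 is odd.
Thus t = 15 disproves the claim, and no smaller t works.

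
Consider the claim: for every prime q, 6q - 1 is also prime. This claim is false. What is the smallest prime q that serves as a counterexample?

A counterexample is any prime q such that 6q - 1 is not prime; we check each in order.
q = 2: 6q - 1 = 11, prime.
q = 3: 6q - 1 = 17, prime.
q = 5: 6q - 1 = 29, prime.
q = 7: 6q - 1 = 41, prime.
q = 11: 6q - 1 = 65 = 5 × 13, not prime.
Thus q = 11 disproves the claim, and no smaller q works.

q = 11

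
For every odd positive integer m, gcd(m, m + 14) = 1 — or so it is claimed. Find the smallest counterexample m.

m = 7

m = 1: gcd(1, 15) = 1.
m = 3: gcd(3, 17) = 1.
m = 5: gcd(5, 19) = 1.
m = 7: gcd(7, 21) = 7.
So m = 7 is the smallest counterexample.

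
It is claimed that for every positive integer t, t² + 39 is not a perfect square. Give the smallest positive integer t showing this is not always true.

Check each positive integer t in order until t² + 39 is a perfect square.
t = 1: 1² + 39 = 40, not a perfect square.
t = 2: 2² + 39 = 43, not a perfect square.
t = 3: 3² + 39 = 48, not a perfect square.
t = 4: 4² + 39 = 55, not a perfect square.
t = 5: 5² + 39 = 64 = 8², a perfect square.
Thus t = 5 disproves the claim, and no smaller t works.

t = 5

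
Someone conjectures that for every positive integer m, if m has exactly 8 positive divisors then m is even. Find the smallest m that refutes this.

m = 105

We need the least positive integer m for which m has exactly 8 positive divisors but m is odd.
The first 12 eligible values, up to m = 104, all satisfy the conclusion.
m = 105: divisors of 105: 1, 3, 5, 7, 15, 21, 35, 105; 105 is odd.
So m = 105 is the smallest counterexample.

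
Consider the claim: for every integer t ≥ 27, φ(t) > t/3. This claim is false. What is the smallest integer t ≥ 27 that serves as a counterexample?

t = 30

For t = 27, 28, 29 the conclusion holds.
t = 30: φ(30) = 8 and 30/3 = 10, so φ(30) ≤ 30/3.
Hence t = 30 is a counterexample.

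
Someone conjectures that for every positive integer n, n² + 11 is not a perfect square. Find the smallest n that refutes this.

n = 5

n = 1: 1² + 11 = 12, not a perfect square.
n = 2: 2² + 11 = 15, not a perfect square.
n = 3: 3² + 11 = 20, not a perfect square.
n = 4: 4² + 11 = 27, not a perfect square.
n = 5: 5² + 11 = 36 = 6², a perfect square.
So n = 5 is the smallest counterexample.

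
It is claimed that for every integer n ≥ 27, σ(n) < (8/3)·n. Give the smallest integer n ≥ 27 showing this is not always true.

We need the least integer n ≥ 27 for which the claim fails.
The first 33 eligible values, up to n = 59, all satisfy the conclusion.
n = 60: σ(60) = 168; 168 ≥ 160.
Thus n = 60 disproves the claim, and no smaller n works.

n = 60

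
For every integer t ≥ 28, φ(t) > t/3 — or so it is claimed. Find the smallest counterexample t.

A counterexample is any integer t ≥ 28 such that the claim fails; we check each in order.
t = 28: φ(28) = 12 and 28/3 = 28/3, so φ(28) > 28/3.
t = 29: φ(29) = 28 and 29/3 = 29/3, so φ(29) > 29/3.
t = 30: φ(30) = 8 and 30/3 = 10, so φ(30) ≤ 30/3.
So t = 30 is the smallest counterexample.

t = 30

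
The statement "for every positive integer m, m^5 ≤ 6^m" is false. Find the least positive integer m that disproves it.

For m = 1, 2 the conclusion holds.
m = 3: m^5 = 243 and 6^m = 216, so 243 > 216.
Thus m = 3 disproves the claim, and no smaller m works.

m = 3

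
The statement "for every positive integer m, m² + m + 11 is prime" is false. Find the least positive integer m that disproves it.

m = 10

We need the least positive integer m for which m² + m + 11 is not prime.
For m = 1, 2, 3, 4, 5, 6, 7, 8, 9 the conclusion holds.
m = 10: m² + m + 11 = 121 = 11 × 11, composite.
So m = 10 is the smallest counterexample.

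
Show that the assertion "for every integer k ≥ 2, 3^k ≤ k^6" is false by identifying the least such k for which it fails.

A counterexample is any integer k ≥ 2 such that 3^k > k^6; we check each in order.
The first 13 eligible values, up to k = 14, all satisfy the conclusion.
k = 15: 3^k = 14348907 and k^6 = 11390625, so 14348907 > 11390625.

k = 15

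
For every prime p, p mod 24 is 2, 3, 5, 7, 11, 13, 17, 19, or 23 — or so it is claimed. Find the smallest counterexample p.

p = 73

A counterexample is any prime p such that the claim fails; we check each in order.
For p = 2, 3, 5, 7, …, 61, 67, 71 the conclusion holds.
p = 73: 73 mod 24 = 1 — not in {2, 3, 5, 7, 11, 13, 17, 19, 23}.
So p = 73 is the smallest counterexample.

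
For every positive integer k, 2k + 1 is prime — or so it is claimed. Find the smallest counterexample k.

Check each positive integer k in order until 2k + 1 is not prime.
k = 1: 2k + 1 = 3, prime.
k = 2: 2k + 1 = 5, prime.
k = 3: 2k + 1 = 7, prime.
k = 4: 2k + 1 = 9 = 3 × 3, composite.

k = 4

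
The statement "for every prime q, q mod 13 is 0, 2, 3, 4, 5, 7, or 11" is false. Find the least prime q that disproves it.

q = 19

q = 2: 2 mod 13 = 2.
q = 3: 3 mod 13 = 3.
q = 5: 5 mod 13 = 5.
q = 7: 7 mod 13 = 7.
q = 11: 11 mod 13 = 11.
q = 13: 13 mod 13 = 0.
q = 17: 17 mod 13 = 4.
q = 19: 19 mod 13 = 6 — not in {0, 2, 3, 4, 5, 7, 11}.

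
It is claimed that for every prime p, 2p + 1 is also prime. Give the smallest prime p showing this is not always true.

p = 7

We need the least prime p for which 2p + 1 is not prime.
p = 2: 2p + 1 = 5, prime.
p = 3: 2p + 1 = 7, prime.
p = 5: 2p + 1 = 11, prime.
p = 7: 2p + 1 = 15 = 3 × 5, not prime.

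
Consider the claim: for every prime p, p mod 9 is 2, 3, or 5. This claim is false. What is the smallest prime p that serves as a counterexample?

We need the least prime p for which the claim fails.
p = 2: 2 mod 9 = 2.
p = 3: 3 mod 9 = 3.
p = 5: 5 mod 9 = 5.
p = 7: 7 mod 9 = 7 — not in {2, 3, 5}.
So p = 7 is the smallest counterexample.

p = 7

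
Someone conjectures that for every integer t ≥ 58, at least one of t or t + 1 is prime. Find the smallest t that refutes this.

A counterexample is any integer t ≥ 58 such that t, t + 1 are both composite; we check each in order.
For t = 58, 59, 60, 61 the conclusion holds.
t = 62: 62 = 2 × 31; 63 = 3 × 21 — both composite.
Thus t = 62 disproves the claim, and no smaller t works.

t = 62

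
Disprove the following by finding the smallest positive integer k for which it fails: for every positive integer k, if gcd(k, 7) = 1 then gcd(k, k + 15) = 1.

k = 3

k = 1: gcd(1, 16) = 1.
k = 2: gcd(2, 17) = 1.
k = 3: gcd(3, 18) = 3.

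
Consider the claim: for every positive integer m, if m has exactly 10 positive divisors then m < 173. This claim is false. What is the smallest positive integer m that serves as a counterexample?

Check each positive integer m in order until m has exactly 10 positive divisors but the claim fails.
For m = 48, 80, 112, 162 the conclusion holds.
m = 176: τ(176) = 10; 176 ≥ 173.
So m = 176 is the smallest counterexample.

m = 176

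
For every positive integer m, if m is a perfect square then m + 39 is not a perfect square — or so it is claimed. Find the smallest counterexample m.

m = 25

m = 1: 1 + 39 = 40, not a perfect square.
m = 4: 4 + 39 = 43, not a perfect square.
m = 9: 9 + 39 = 48, not a perfect square.
m = 16: 16 + 39 = 55, not a perfect square.
m = 25: 25 = 5² and 25 + 39 = 64 = 8².
So m = 25 is the smallest counterexample.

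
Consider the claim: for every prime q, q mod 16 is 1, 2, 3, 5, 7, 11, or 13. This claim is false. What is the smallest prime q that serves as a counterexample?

We need the least prime q for which the claim fails.
For q = 2, 3, 5, 7, 11, 13, 17, 19, 23, 29 the conclusion holds.
q = 31: 31 mod 16 = 15 — not in {1, 2, 3, 5, 7, 11, 13}.

q = 31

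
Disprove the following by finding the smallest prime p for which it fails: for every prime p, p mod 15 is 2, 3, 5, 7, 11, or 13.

p = 19

A counterexample is any prime p such that the claim fails; we check each in order.
The first 7 eligible values, up to p = 17, all satisfy the conclusion.
p = 19: 19 mod 15 = 4 — not in {2, 3, 5, 7, 11, 13}.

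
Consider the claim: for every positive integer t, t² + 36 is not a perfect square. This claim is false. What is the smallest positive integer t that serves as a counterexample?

For t = 1, 2, 3, 4, 5, 6, 7 the conclusion holds.
t = 8: 8² + 36 = 100 = 10², a perfect square.
Hence t = 8 is a counterexample.

t = 8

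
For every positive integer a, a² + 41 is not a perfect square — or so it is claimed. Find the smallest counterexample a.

a = 20

For a = 1, 2, 3, 4, …, 17, 18, 19 the conclusion holds.
a = 20: 20² + 41 = 441 = 21², a perfect square.
Thus a = 20 disproves the claim, and no smaller a works.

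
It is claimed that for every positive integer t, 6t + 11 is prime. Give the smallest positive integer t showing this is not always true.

Check each positive integer t in order until 6t + 11 is not prime.
For t = 1, 2, 3 the conclusion holds.
t = 4: 6t + 11 = 35 = 5 × 7, composite.
Thus t = 4 disproves the claim, and no smaller t works.

t = 4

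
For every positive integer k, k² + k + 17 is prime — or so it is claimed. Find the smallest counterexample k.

Check each positive integer k in order until k² + k + 17 is not prime.
The first 15 eligible values, up to k = 15, all satisfy the conclusion.
k = 16: k² + k + 17 = 289 = 17 × 17, composite.
Hence k = 16 is a counterexample.

k = 16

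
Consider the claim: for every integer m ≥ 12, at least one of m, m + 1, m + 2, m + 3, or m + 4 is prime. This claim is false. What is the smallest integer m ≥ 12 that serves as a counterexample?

Check each integer m ≥ 12 in order until m, m + 1, m + 2, m + 3, m + 4 are all composite.
For m = 12, 13, 14, 15, …, 21, 22, 23 the conclusion holds.
m = 24: 24 = 2 × 12; 25 = 5 × 5; 26 = 2 × 13; 27 = 3 × 9; 28 = 2 × 14 — all composite.

m = 24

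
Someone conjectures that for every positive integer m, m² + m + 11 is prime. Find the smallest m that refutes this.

Check each positive integer m in order until m² + m + 11 is not prime.
For m = 1, 2, 3, 4, 5, 6, 7, 8, 9 the conclusion holds.
m = 10: m² + m + 11 = 121 = 11 × 11, composite.

m = 10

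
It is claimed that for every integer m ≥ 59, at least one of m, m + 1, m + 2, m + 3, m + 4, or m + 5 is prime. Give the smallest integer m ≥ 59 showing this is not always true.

We need the least integer m ≥ 59 for which m, m + 1, m + 2, m + 3, m + 4, m + 5 are all composite.
The first 31 eligible values, up to m = 89, all satisfy the conclusion.
m = 90: 90 = 2 × 45; 91 = 7 × 13; 92 = 2 × 46; 93 = 3 × 31; 94 = 2 × 47; 95 = 5 × 19 — all composite.

m = 90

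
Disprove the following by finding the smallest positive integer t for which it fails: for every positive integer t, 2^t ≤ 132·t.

A counterexample is any positive integer t such that 2^t > 132·t; we check each in order.
For t = 1, 2, 3, 4, 5, 6, 7, 8, 9, 10 the conclusion holds.
t = 11: 2^t = 2048 and 132·t = 1452, so 2048 > 1452.

t = 11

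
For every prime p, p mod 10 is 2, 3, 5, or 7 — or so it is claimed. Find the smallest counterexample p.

We need the least prime p for which the claim fails.
For p = 2, 3, 5, 7 the conclusion holds.
p = 11: 11 mod 10 = 1 — not in {2, 3, 5, 7}.

p = 11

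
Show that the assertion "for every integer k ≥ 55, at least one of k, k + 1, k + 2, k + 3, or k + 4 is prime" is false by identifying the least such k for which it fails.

k = 62

k = 55: 59 is prime.
k = 56: 59 is prime.
k = 57: 59 is prime.
k = 58: 59 is prime.
k = 59: 59 is prime.
k = 60: 61 is prime.
k = 61: 61 is prime.
k = 62: 62 = 2 × 31; 63 = 3 × 21; 64 = 2 × 32; 65 = 5 × 13; 66 = 2 × 33 — all composite.
So k = 62 is the smallest counterexample.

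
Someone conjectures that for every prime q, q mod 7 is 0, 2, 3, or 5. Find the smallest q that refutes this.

A counterexample is any prime q such that the claim fails; we check each in order.
The first 4 eligible values, up to q = 7, all satisfy the conclusion.
q = 11: 11 mod 7 = 4 — not in {0, 2, 3, 5}.
Thus q = 11 disproves the claim, and no smaller q works.

q = 11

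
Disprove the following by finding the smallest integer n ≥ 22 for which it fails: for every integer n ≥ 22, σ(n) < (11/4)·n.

We need the least integer n ≥ 22 for which the claim fails.
For n = 22, 23, 24, 25, …, 57, 58, 59 the conclusion holds.
n = 60: σ(60) = 168; 168 ≥ 165.
Thus n = 60 disproves the claim, and no smaller n works.

n = 60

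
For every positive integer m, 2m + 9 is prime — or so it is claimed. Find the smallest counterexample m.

We need the least positive integer m for which 2m + 9 is not prime.
For m = 1, 2 the conclusion holds.
m = 3: 2m + 9 = 15 = 3 × 5, composite.
So m = 3 is the smallest counterexample.

m = 3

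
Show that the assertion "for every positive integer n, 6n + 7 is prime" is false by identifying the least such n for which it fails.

A counterexample is any positive integer n such that 6n + 7 is not prime; we check each in order.
For n = 1, 2 the conclusion holds.
n = 3: 6n + 7 = 25 = 5 × 5, composite.
So n = 3 is the smallest counterexample.

n = 3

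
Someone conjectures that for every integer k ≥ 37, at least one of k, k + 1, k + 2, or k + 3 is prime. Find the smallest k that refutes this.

We need the least integer k ≥ 37 for which k, k + 1, k + 2, k + 3 are all composite.
The first 11 eligible values, up to k = 47, all satisfy the conclusion.
k = 48: 48 = 2 × 24; 49 = 7 × 7; 50 = 2 × 25; 51 = 3 × 17 — all composite.
Hence k = 48 is a counterexample.

k = 48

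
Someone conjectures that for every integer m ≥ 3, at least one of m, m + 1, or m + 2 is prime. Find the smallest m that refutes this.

We need the least integer m ≥ 3 for which m, m + 1, m + 2 are all composite.
m = 3: 3 is prime.
m = 4: 5 is prime.
m = 5: 5 is prime.
m = 6: 7 is prime.
m = 7: 7 is prime.
m = 8: 8 = 2 × 4; 9 = 3 × 3; 10 = 2 × 5 — all composite.

m = 8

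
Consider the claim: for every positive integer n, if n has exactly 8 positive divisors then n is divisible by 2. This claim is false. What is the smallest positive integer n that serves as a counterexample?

For n = 24, 30, 40, 42, …, 88, 102, 104 the conclusion holds.
n = 105: τ(105) = 8; 105 mod 2 = 1.

n = 105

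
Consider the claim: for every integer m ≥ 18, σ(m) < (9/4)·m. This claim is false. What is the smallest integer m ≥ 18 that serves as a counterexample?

m = 24

We need the least integer m ≥ 18 for which the claim fails.
The first 6 eligible values, up to m = 23, all satisfy the conclusion.
m = 24: σ(24) = 60; 60 ≥ 54.
Hence m = 24 is a counterexample.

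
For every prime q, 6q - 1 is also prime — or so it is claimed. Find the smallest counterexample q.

Check each prime q in order until 6q - 1 is not prime.
q = 2: 6q - 1 = 11, prime.
q = 3: 6q - 1 = 17, prime.
q = 5: 6q - 1 = 29, prime.
q = 7: 6q - 1 = 41, prime.
q = 11: 6q - 1 = 65 = 5 × 13, not prime.

q = 11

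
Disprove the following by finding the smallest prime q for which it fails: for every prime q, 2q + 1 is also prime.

Check each prime q in order until 2q + 1 is not prime.
For q = 2, 3, 5 the conclusion holds.
q = 7: 2q + 1 = 15 = 3 × 5, not prime.

q = 7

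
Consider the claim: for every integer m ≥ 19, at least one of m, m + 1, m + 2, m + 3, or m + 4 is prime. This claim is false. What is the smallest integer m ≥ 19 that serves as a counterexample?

We need the least integer m ≥ 19 for which m, m + 1, m + 2, m + 3, m + 4 are all composite.
The first 5 eligible values, up to m = 23, all satisfy the conclusion.
m = 24: 24 = 2 × 12; 25 = 5 × 5; 26 = 2 × 13; 27 = 3 × 9; 28 = 2 × 14 — all composite.

m = 24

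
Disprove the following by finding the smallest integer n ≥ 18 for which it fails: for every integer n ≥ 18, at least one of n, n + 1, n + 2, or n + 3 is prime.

n = 24

A counterexample is any integer n ≥ 18 such that n, n + 1, n + 2, n + 3 are all composite; we check each in order.
n = 18: 19 is prime.
n = 19: 19 is prime.
n = 20: 23 is prime.
n = 21: 23 is prime.
n = 22: 23 is prime.
n = 23: 23 is prime.
n = 24: 24 = 2 × 12; 25 = 5 × 5; 26 = 2 × 13; 27 = 3 × 9 — all composite.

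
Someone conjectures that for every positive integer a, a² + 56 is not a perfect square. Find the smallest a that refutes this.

A counterexample is any positive integer a such that a² + 56 is a perfect square; we check each in order.
For a = 1, 2, 3, 4 the conclusion holds.
a = 5: 5² + 56 = 81 = 9², a perfect square.
Thus a = 5 disproves the claim, and no smaller a works.

a = 5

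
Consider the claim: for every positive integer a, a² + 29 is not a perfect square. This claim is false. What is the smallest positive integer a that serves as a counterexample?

For a = 1, 2, 3, 4, …, 11, 12, 13 the conclusion holds.
a = 14: 14² + 29 = 225 = 15², a perfect square.
Thus a = 14 disproves the claim, and no smaller a works.

a = 14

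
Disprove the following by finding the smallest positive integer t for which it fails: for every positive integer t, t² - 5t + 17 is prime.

t = 13

A counterexample is any positive integer t such that t² - 5t + 17 is not prime; we check each in order.
For t = 1, 2, 3, 4, …, 10, 11, 12 the conclusion holds.
t = 13: t² - 5t + 17 = 121 = 11 × 11, composite.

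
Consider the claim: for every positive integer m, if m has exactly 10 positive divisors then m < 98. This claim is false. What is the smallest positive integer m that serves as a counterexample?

For m = 48, 80 the conclusion holds.
m = 112: τ(112) = 10; 112 ≥ 98.
Hence m = 112 is a counterexample.

m = 112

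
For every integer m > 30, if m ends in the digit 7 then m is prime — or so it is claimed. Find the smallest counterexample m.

For m = 37, 47 the conclusion holds.
m = 57: 57 ends in 7; 57 = 3 × 19, composite.
Hence m = 57 is a counterexample.

m = 57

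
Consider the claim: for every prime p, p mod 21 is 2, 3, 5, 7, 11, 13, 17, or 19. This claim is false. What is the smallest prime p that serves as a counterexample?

The first 9 eligible values, up to p = 23, all satisfy the conclusion.
p = 29: 29 mod 21 = 8 — not in {2, 3, 5, 7, 11, 13, 17, 19}.
Thus p = 29 disproves the claim, and no smaller p works.

p = 29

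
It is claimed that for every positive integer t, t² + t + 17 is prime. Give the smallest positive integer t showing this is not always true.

t = 16

For t = 1, 2, 3, 4, …, 13, 14, 15 the conclusion holds.
t = 16: t² + t + 17 = 289 = 17 × 17, composite.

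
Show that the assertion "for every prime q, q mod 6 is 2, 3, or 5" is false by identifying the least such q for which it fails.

Check each prime q in order until the claim fails.
q = 2: 2 mod 6 = 2.
q = 3: 3 mod 6 = 3.
q = 5: 5 mod 6 = 5.
q = 7: 7 mod 6 = 1 — not in {2, 3, 5}.
Thus q = 7 disproves the claim, and no smaller q works.

q = 7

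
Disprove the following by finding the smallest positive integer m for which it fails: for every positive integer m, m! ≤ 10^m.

m = 25

Check each positive integer m in order until m! > 10^m.
For m = 1, 2, 3, 4, …, 22, 23, 24 the conclusion holds.
m = 25: m! = 15511210043330985984000000 and 10^m = 10000000000000000000000000, so 15511210043330985984000000 > 10000000000000000000000000.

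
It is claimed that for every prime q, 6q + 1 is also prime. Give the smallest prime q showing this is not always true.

q = 19

For q = 2, 3, 5, 7, 11, 13, 17 the conclusion holds.
q = 19: 6q + 1 = 115 = 5 × 23, not prime.
Hence q = 19 is a counterexample.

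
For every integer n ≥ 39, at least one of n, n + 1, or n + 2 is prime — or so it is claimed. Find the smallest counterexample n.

n = 44

The first 5 eligible values, up to n = 43, all satisfy the conclusion.
n = 44: 44 = 2 × 22; 45 = 3 × 15; 46 = 2 × 23 — all composite.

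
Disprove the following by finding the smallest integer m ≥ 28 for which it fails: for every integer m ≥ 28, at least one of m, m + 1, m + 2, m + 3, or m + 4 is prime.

m = 32

We need the least integer m ≥ 28 for which m, m + 1, m + 2, m + 3, m + 4 are all composite.
m = 28: 29 is prime.
m = 29: 29 is prime.
m = 30: 31 is prime.
m = 31: 31 is prime.
m = 32: 32 = 2 × 16; 33 = 3 × 11; 34 = 2 × 17; 35 = 5 × 7; 36 = 2 × 18 — all composite.
Hence m = 32 is a counterexample.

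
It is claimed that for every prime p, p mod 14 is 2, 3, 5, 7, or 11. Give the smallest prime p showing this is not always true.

A counterexample is any prime p such that the claim fails; we check each in order.
For p = 2, 3, 5, 7, 11 the conclusion holds.
p = 13: 13 mod 14 = 13 — not in {2, 3, 5, 7, 11}.
So p = 13 is the smallest counterexample.

p = 13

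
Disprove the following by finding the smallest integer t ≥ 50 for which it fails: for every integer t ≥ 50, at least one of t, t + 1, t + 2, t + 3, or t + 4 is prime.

For t = 50, 51, 52, 53 the conclusion holds.
t = 54: 54 = 2 × 27; 55 = 5 × 11; 56 = 2 × 28; 57 = 3 × 19; 58 = 2 × 29 — all composite.
Thus t = 54 disproves the claim, and no smaller t works.

t = 54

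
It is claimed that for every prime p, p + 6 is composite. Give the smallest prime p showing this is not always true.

p = 5

We need the least prime p for which p + 6 is prime.
p = 2: p + 6 = 8 = 2 × 4, composite.
p = 3: p + 6 = 9 = 3 × 3, composite.
p = 5: p + 6 = 11, prime — not composite.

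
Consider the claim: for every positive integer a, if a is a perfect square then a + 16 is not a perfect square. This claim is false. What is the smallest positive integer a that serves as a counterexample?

a = 9

Check each positive integer a in order until a is a perfect square but a + 16 is a perfect square.
For a = 1, 4 the conclusion holds.
a = 9: 9 = 3² and 9 + 16 = 25 = 5².
So a = 9 is the smallest counterexample.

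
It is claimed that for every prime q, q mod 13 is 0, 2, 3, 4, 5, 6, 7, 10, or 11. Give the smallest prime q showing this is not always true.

q = 47

For q = 2, 3, 5, 7, …, 37, 41, 43 the conclusion holds.
q = 47: 47 mod 13 = 8 — not in {0, 2, 3, 4, 5, 6, 7, 10, 11}.
So q = 47 is the smallest counterexample.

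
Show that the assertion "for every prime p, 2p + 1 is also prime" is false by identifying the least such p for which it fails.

A counterexample is any prime p such that 2p + 1 is not prime; we check each in order.
p = 2: 2p + 1 = 5, prime.
p = 3: 2p + 1 = 7, prime.
p = 5: 2p + 1 = 11, prime.
p = 7: 2p + 1 = 15 = 3 × 5, not prime.
So p = 7 is the smallest counterexample.

p = 7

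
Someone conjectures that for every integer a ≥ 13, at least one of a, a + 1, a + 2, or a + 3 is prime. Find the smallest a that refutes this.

Check each integer a ≥ 13 in order until a, a + 1, a + 2, a + 3 are all composite.
For a = 13, 14, 15, 16, …, 21, 22, 23 the conclusion holds.
a = 24: 24 = 2 × 12; 25 = 5 × 5; 26 = 2 × 13; 27 = 3 × 9 — all composite.

a = 24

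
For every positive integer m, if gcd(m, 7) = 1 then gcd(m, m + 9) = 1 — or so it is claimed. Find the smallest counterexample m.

m = 3

A counterexample is any positive integer m such that gcd(m, 7) = 1 but gcd(m, m + 9) > 1; we check each in order.
For m = 1, 2 the conclusion holds.
m = 3: gcd(3, 12) = 3.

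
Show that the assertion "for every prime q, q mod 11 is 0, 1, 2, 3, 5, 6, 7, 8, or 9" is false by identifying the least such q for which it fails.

q = 37

A counterexample is any prime q such that the claim fails; we check each in order.
The first 11 eligible values, up to q = 31, all satisfy the conclusion.
q = 37: 37 mod 11 = 4 — not in {0, 1, 2, 3, 5, 6, 7, 8, 9}.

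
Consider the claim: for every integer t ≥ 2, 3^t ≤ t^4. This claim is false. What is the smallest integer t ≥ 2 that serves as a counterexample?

t = 2: 3^t = 9 and t^4 = 16, so 9 ≤ 16.
t = 3: 3^t = 27 and t^4 = 81, so 27 ≤ 81.
t = 4: 3^t = 81 and t^4 = 256, so 81 ≤ 256.
t = 5: 3^t = 243 and t^4 = 625, so 243 ≤ 625.
t = 6: 3^t = 729 and t^4 = 1296, so 729 ≤ 1296.
t = 7: 3^t = 2187 and t^4 = 2401, so 2187 ≤ 2401.
t = 8: 3^t = 6561 and t^4 = 4096, so 6561 > 4096.

t = 8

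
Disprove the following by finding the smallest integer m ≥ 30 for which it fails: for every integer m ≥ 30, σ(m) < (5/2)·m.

m = 36

Check each integer m ≥ 30 in order until the claim fails.
For m = 30, 31, 32, 33, 34, 35 the conclusion holds.
m = 36: σ(36) = 91; 91 ≥ 90.
So m = 36 is the smallest counterexample.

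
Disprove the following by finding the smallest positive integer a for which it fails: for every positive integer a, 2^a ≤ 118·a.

For a = 1, 2, 3, 4, 5, 6, 7, 8, 9, 10 the conclusion holds.
a = 11: 2^a = 2048 and 118·a = 1298, so 2048 > 1298.
So a = 11 is the smallest counterexample.

a = 11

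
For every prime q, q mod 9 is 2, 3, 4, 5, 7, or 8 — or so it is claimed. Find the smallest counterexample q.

We need the least prime q for which the claim fails.
q = 2: 2 mod 9 = 2.
q = 3: 3 mod 9 = 3.
q = 5: 5 mod 9 = 5.
q = 7: 7 mod 9 = 7.
q = 11: 11 mod 9 = 2.
q = 13: 13 mod 9 = 4.
q = 17: 17 mod 9 = 8.
q = 19: 19 mod 9 = 1 — not in {2, 3, 4, 5, 7, 8}.
So q = 19 is the smallest counterexample.

q = 19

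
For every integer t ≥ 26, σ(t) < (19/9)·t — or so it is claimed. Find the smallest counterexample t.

Check each integer t ≥ 26 in order until the claim fails.
t = 26: σ(26) = 42; 42 < 494/9.
t = 27: σ(27) = 40; 40 < 57.
t = 28: σ(28) = 56; 56 < 532/9.
t = 29: σ(29) = 30; 30 < 551/9.
t = 30: σ(30) = 72; 72 ≥ 190/3.
So t = 30 is the smallest counterexample.

t = 30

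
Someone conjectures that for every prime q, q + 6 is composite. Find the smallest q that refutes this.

For q = 2, 3 the conclusion holds.
q = 5: q + 6 = 11, prime — not composite.

q = 5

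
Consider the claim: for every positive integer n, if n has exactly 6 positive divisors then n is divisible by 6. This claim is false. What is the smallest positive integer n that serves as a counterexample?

Check each positive integer n in order until n has exactly 6 positive divisors but n is not divisible by 6.
For n = 12, 18 the conclusion holds.
n = 20: τ(20) = 6; 20 mod 6 = 2.
So n = 20 is the smallest counterexample.

n = 20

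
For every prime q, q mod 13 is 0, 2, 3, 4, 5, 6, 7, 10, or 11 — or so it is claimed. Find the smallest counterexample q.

q = 47

Check each prime q in order until the claim fails.
The first 14 eligible values, up to q = 43, all satisfy the conclusion.
q = 47: 47 mod 13 = 8 — not in {0, 2, 3, 4, 5, 6, 7, 10, 11}.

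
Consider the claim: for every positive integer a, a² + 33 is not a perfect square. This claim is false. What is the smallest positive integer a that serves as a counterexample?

a = 1: 1² + 33 = 34, not a perfect square.
a = 2: 2² + 33 = 37, not a perfect square.
a = 3: 3² + 33 = 42, not a perfect square.
a = 4: 4² + 33 = 49 = 7², a perfect square.
Hence a = 4 is a counterexample.

a = 4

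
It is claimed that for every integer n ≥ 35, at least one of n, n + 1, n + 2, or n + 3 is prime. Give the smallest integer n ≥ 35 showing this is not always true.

We need the least integer n ≥ 35 for which n, n + 1, n + 2, n + 3 are all composite.
For n = 35, 36, 37, 38, …, 45, 46, 47 the conclusion holds.
n = 48: 48 = 2 × 24; 49 = 7 × 7; 50 = 2 × 25; 51 = 3 × 17 — all composite.
Hence n = 48 is a counterexample.

n = 48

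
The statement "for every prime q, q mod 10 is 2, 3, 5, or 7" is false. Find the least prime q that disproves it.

A counterexample is any prime q such that the claim fails; we check each in order.
The first 4 eligible values, up to q = 7, all satisfy the conclusion.
q = 11: 11 mod 10 = 1 — not in {2, 3, 5, 7}.

q = 11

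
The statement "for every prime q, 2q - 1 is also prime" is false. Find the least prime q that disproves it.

q = 5

We need the least prime q for which 2q - 1 is not prime.
q = 2: 2q - 1 = 3, prime.
q = 3: 2q - 1 = 5, prime.
q = 5: 2q - 1 = 9 = 3 × 3, not prime.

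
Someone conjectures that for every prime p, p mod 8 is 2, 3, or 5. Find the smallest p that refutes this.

p = 7

p = 2: 2 mod 8 = 2.
p = 3: 3 mod 8 = 3.
p = 5: 5 mod 8 = 5.
p = 7: 7 mod 8 = 7 — not in {2, 3, 5}.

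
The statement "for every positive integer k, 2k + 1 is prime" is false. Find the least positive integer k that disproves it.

k = 4

Check each positive integer k in order until 2k + 1 is not prime.
For k = 1, 2, 3 the conclusion holds.
k = 4: 2k + 1 = 9 = 3 × 3, composite.
Hence k = 4 is a counterexample.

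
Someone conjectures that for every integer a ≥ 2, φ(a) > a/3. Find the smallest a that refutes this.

a = 2: φ(2) = 1 and 2/3 = 2/3, so φ(2) > 2/3.
a = 3: φ(3) = 2 and 3/3 = 1, so φ(3) > 3/3.
a = 4: φ(4) = 2 and 4/3 = 4/3, so φ(4) > 4/3.
a = 5: φ(5) = 4 and 5/3 = 5/3, so φ(5) > 5/3.
a = 6: φ(6) = 2 and 6/3 = 2, so φ(6) ≤ 6/3.
So a = 6 is the smallest counterexample.

a = 6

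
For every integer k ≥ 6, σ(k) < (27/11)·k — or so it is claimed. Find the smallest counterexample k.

We need the least integer k ≥ 6 for which the claim fails.
For k = 6, 7, 8, 9, …, 21, 22, 23 the conclusion holds.
k = 24: σ(24) = 60; 60 ≥ 648/11.
Thus k = 24 disproves the claim, and no smaller k works.

k = 24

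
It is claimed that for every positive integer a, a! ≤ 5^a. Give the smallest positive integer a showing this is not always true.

The first 11 eligible values, up to a = 11, all satisfy the conclusion.
a = 12: a! = 479001600 and 5^a = 244140625, so 479001600 > 244140625.
Hence a = 12 is a counterexample.

a = 12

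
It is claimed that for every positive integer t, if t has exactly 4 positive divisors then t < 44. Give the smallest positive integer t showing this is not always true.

For t = 6, 8, 10, 14, …, 35, 38, 39 the conclusion holds.
t = 46: τ(46) = 4; 46 ≥ 44.
Thus t = 46 disproves the claim, and no smaller t works.

t = 46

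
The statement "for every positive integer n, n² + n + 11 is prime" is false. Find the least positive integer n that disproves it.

n = 10

A counterexample is any positive integer n such that n² + n + 11 is not prime; we check each in order.
For n = 1, 2, 3, 4, 5, 6, 7, 8, 9 the conclusion holds.
n = 10: n² + n + 11 = 121 = 11 × 11, composite.
Hence n = 10 is a counterexample.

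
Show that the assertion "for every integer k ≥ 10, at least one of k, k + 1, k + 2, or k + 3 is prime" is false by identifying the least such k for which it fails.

k = 24

For k = 10, 11, 12, 13, …, 21, 22, 23 the conclusion holds.
k = 24: 24 = 2 × 12; 25 = 5 × 5; 26 = 2 × 13; 27 = 3 × 9 — all composite.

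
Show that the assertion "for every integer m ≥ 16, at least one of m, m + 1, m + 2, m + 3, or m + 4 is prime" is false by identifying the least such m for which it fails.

The first 8 eligible values, up to m = 23, all satisfy the conclusion.
m = 24: 24 = 2 × 12; 25 = 5 × 5; 26 = 2 × 13; 27 = 3 × 9; 28 = 2 × 14 — all composite.

m = 24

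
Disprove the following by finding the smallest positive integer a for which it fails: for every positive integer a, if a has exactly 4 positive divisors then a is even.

a = 15

We need the least positive integer a for which a has exactly 4 positive divisors but a is odd.
The first 4 eligible values, up to a = 14, all satisfy the conclusion.
a = 15: divisors of 15: 1, 3, 5, 15; 15 is odd.
Hence a = 15 is a counterexample.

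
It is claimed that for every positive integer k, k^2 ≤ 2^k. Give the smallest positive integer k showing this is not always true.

A counterexample is any positive integer k such that k^2 > 2^k; we check each in order.
For k = 1, 2 the conclusion holds.
k = 3: k^2 = 9 and 2^k = 8, so 9 > 8.

k = 3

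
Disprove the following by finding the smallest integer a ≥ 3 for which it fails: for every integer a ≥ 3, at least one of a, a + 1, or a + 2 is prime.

a = 8

Check each integer a ≥ 3 in order until a, a + 1, a + 2 are all composite.
The first 5 eligible values, up to a = 7, all satisfy the conclusion.
a = 8: 8 = 2 × 4; 9 = 3 × 3; 10 = 2 × 5 — all composite.
So a = 8 is the smallest counterexample.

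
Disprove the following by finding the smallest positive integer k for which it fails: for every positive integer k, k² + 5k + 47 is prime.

A counterexample is any positive integer k such that k² + 5k + 47 is not prime; we check each in order.
For k = 1, 2, 3, 4, …, 35, 36, 37 the conclusion holds.
k = 38: k² + 5k + 47 = 1681 = 41 × 41, composite.

k = 38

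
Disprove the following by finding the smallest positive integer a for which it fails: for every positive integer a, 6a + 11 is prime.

For a = 1, 2, 3 the conclusion holds.
a = 4: 6a + 11 = 35 = 5 × 7, composite.
Thus a = 4 disproves the claim, and no smaller a works.

a = 4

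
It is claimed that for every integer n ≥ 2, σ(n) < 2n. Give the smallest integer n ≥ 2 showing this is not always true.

n = 6

The first 4 eligible values, up to n = 5, all satisfy the conclusion.
n = 6: σ(6) = 12; 12 ≥ 12.
Thus n = 6 disproves the claim, and no smaller n works.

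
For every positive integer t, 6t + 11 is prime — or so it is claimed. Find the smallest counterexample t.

We need the least positive integer t for which 6t + 11 is not prime.
For t = 1, 2, 3 the conclusion holds.
t = 4: 6t + 11 = 35 = 5 × 7, composite.

t = 4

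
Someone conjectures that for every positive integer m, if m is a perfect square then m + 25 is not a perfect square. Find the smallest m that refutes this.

A counterexample is any positive integer m such that m is a perfect square but m + 25 is a perfect square; we check each in order.
For m = 1, 4, 9, 16, …, 81, 100, 121 the conclusion holds.
m = 144: 144 = 12² and 144 + 25 = 169 = 13².

m = 144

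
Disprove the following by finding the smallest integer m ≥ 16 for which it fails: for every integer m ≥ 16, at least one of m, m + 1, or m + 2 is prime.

Check each integer m ≥ 16 in order until m, m + 1, m + 2 are all composite.
The first 4 eligible values, up to m = 19, all satisfy the conclusion.
m = 20: 20 = 2 × 10; 21 = 3 × 7; 22 = 2 × 11 — all composite.

m = 20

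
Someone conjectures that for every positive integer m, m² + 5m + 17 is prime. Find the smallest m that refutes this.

m = 8

A counterexample is any positive integer m such that m² + 5m + 17 is not prime; we check each in order.
m = 1: m² + 5m + 17 = 23, prime.
m = 2: m² + 5m + 17 = 31, prime.
m = 3: m² + 5m + 17 = 41, prime.
m = 4: m² + 5m + 17 = 53, prime.
m = 5: m² + 5m + 17 = 67, prime.
m = 6: m² + 5m + 17 = 83, prime.
m = 7: m² + 5m + 17 = 101, prime.
m = 8: m² + 5m + 17 = 121 = 11 × 11, composite.
Hence m = 8 is a counterexample.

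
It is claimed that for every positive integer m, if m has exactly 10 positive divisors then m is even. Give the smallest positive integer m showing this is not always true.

m = 405

A counterexample is any positive integer m such that m has exactly 10 positive divisors but m is odd; we check each in order.
For m = 48, 80, 112, 162, 176, 208, 272, 304, 368 the conclusion holds.
m = 405: divisors of 405: 10 divisors; 405 is odd.
So m = 405 is the smallest counterexample.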